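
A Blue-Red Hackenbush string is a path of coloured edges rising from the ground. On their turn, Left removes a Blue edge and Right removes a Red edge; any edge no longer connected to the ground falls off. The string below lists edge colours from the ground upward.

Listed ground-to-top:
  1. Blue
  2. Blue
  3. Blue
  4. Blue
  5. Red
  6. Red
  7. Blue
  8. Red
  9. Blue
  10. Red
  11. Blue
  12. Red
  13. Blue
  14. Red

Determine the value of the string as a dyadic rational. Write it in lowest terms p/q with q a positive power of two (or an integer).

G(B) = { 0 | none } → 1
G(BB) = { 0, 1 | none } → 2
G(BBB) = { 0, 1, 2 | none } → 3
G(BBBB) = { 0, 1, 2, 3 | none } → 4
G(BBBBR) = { 0, 1, 2, 3 | 4 } → 7/2
G(BBBBRR) = { 0, 1, 2, 3 | 7/2, 4 } → 13/4
G(BBBBRRB) = { 0, 1, 2, 3, 13/4 | 7/2, 4 } → 27/8
G(BBBBRRBR) = { 0, 1, 2, 3, 13/4 | 27/8, 7/2, 4 } → 53/16
G(BBBBRRBRB) = { 0, 1, 2, 3, 13/4, 53/16 | 27/8, 7/2, 4 } → 107/32
G(BBBBRRBRBR) = { 0, 1, 2, 3, 13/4, 53/16 | 107/32, 27/8, 7/2, 4 } → 213/64
G(BBBBRRBRBRB) = { 0, 1, 2, 3, 13/4, 53/16, 213/64 | 107/32, 27/8, 7/2, 4 } → 427/128
G(BBBBRRBRBRBR) = { 0, 1, 2, 3, 13/4, 53/16, 213/64 | 427/128, 107/32, 27/8, 7/2, 4 } → 853/256
G(BBBBRRBRBRBRB) = { 0, 1, 2, 3, 13/4, 53/16, 213/64, 853/256 | 427/128, 107/32, 27/8, 7/2, 4 } → 1707/512
G(BBBBRRBRBRBRBR) = { 0, 1, 2, 3, 13/4, 53/16, 213/64, 853/256 | 1707/512, 427/128, 107/32, 27/8, 7/2, 4 } → 3413/1024

3413/1024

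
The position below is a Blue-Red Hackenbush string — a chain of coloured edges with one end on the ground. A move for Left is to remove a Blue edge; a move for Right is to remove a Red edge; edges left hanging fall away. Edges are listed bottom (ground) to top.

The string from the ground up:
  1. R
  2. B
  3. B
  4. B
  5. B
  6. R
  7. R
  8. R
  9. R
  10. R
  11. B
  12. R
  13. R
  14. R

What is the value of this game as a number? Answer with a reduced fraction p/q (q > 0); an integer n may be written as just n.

-1007/8192

Build v(s[:k]) for k = 1..14, string s = R B B B B R R R R R B R R R.
step 1: add R to get R; options L={ — } R={ 0 } — -1
step 2: add B to get RB; options L={ -1 } R={ 0 } — -1/2
step 3: add B to get RBB; options L={ -1, -1/2 } R={ 0 } — -1/4
step 4: add B to get RBBB; options L={ -1, -1/2, -1/4 } R={ 0 } — -1/8
step 5: add B to get RBBBB; options L={ -1, -1/2, -1/4, -1/8 } R={ 0 } — -1/16
step 6: add R to get RBBBBR; options L={ -1, -1/2, -1/4, -1/8 } R={ -1/16, 0 } — -3/32
step 7: add R to get RBBBBRR; options L={ -1, -1/2, -1/4, -1/8 } R={ -3/32, -1/16, 0 } — -7/64
step 8: add R to get RBBBBRRR; options L={ -1, -1/2, -1/4, -1/8 } R={ -7/64, -3/32, -1/16, 0 } — -15/128
step 9: add R to get RBBBBRRRR; options L={ -1, -1/2, -1/4, -1/8 } R={ -15/128, -7/64, -3/32, -1/16, 0 } — -31/256
step 10: add R to get RBBBBRRRRR; options L={ -1, -1/2, -1/4, -1/8 } R={ -31/256, -15/128, -7/64, -3/32, -1/16, 0 } — -63/512
step 11: add B to get RBBBBRRRRRB; options L={ -1, -1/2, -1/4, -1/8, -63/512 } R={ -31/256, -15/128, -7/64, -3/32, -1/16, 0 } — -125/1024
step 12: add R to get RBBBBRRRRRBR; options L={ -1, -1/2, -1/4, -1/8, -63/512 } R={ -125/1024, -31/256, -15/128, -7/64, -3/32, -1/16, 0 } — -251/2048
step 13: add R to get RBBBBRRRRRBRR; options L={ -1, -1/2, -1/4, -1/8, -63/512 } R={ -251/2048, -125/1024, -31/256, -15/128, -7/64, -3/32, -1/16, 0 } — -503/4096
step 14: add R to get RBBBBRRRRRBRRR; options L={ -1, -1/2, -1/4, -1/8, -63/512 } R={ -503/4096, -251/2048, -125/1024, -31/256, -15/128, -7/64, -3/32, -1/16, 0 } — -1007/8192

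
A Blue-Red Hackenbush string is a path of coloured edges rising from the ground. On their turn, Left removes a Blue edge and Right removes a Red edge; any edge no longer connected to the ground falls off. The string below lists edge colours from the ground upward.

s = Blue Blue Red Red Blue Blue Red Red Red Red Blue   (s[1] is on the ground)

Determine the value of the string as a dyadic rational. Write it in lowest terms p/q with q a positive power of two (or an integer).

707/512

Prefix values for Blue Blue Red Red Blue Blue Red Red Red Red Blue via {L|R} + simplicity:
B: Left { 0 }, Right { · } ⇒ simplest 1
BB: Left { 0 1 }, Right { · } ⇒ simplest 2
BBR: Left { 0 1 }, Right { 2 } ⇒ simplest 3/2
BBRR: Left { 0 1 }, Right { 3/2 2 } ⇒ simplest 5/4
BBRRB: Left { 0 1 5/4 }, Right { 3/2 2 } ⇒ simplest 11/8
BBRRBB: Left { 0 1 5/4 11/8 }, Right { 3/2 2 } ⇒ simplest 23/16
BBRRBBR: Left { 0 1 5/4 11/8 }, Right { 23/16 3/2 2 } ⇒ simplest 45/32
BBRRBBRR: Left { 0 1 5/4 11/8 }, Right { 45/32 23/16 3/2 2 } ⇒ simplest 89/64
BBRRBBRRR: Left { 0 1 5/4 11/8 }, Right { 89/64 45/32 23/16 3/2 2 } ⇒ simplest 177/128
BBRRBBRRRR: Left { 0 1 5/4 11/8 }, Right { 177/128 89/64 45/32 23/16 3/2 2 } ⇒ simplest 353/256
BBRRBBRRRRB: Left { 0 1 5/4 11/8 353/256 }, Right { 177/128 89/64 45/32 23/16 3/2 2 } ⇒ simplest 707/512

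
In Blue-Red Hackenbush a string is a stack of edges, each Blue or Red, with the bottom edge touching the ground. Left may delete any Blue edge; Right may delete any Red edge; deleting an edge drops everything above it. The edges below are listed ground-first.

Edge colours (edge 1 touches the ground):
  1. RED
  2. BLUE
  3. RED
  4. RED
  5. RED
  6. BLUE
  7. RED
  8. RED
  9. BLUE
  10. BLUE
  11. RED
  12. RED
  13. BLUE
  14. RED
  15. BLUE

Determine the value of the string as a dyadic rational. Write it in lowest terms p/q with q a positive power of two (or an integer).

G(R) = { none | 0 } ⇒ -1
G(RB) = { -1 | 0 } ⇒ -1/2
G(RBR) = { -1 | -1/2 0 } ⇒ -3/4
G(RBRR) = { -1 | -3/4 -1/2 0 } ⇒ -7/8
G(RBRRR) = { -1 | -7/8 -3/4 -1/2 0 } ⇒ -15/16
G(RBRRRB) = { -1 -15/16 | -7/8 -3/4 -1/2 0 } ⇒ -29/32
G(RBRRRBR) = { -1 -15/16 | -29/32 -7/8 -3/4 -1/2 0 } ⇒ -59/64
G(RBRRRBRR) = { -1 -15/16 | -59/64 -29/32 -7/8 -3/4 -1/2 0 } ⇒ -119/128
G(RBRRRBRRB) = { -1 -15/16 -119/128 | -59/64 -29/32 -7/8 -3/4 -1/2 0 } ⇒ -237/256
G(RBRRRBRRBB) = { -1 -15/16 -119/128 -237/256 | -59/64 -29/32 -7/8 -3/4 -1/2 0 } ⇒ -473/512
G(RBRRRBRRBBR) = { -1 -15/16 -119/128 -237/256 | -473/512 -59/64 -29/32 -7/8 -3/4 -1/2 0 } ⇒ -947/1024
G(RBRRRBRRBBRR) = { -1 -15/16 -119/128 -237/256 | -947/1024 -473/512 -59/64 -29/32 -7/8 -3/4 -1/2 0 } ⇒ -1895/2048
G(RBRRRBRRBBRRB) = { -1 -15/16 -119/128 -237/256 -1895/2048 | -947/1024 -473/512 -59/64 -29/32 -7/8 -3/4 -1/2 0 } ⇒ -3789/4096
G(RBRRRBRRBBRRBR) = { -1 -15/16 -119/128 -237/256 -1895/2048 | -3789/4096 -947/1024 -473/512 -59/64 -29/32 -7/8 -3/4 -1/2 0 } ⇒ -7579/8192
G(RBRRRBRRBBRRBRB) = { -1 -15/16 -119/128 -237/256 -1895/2048 -7579/8192 | -3789/4096 -947/1024 -473/512 -59/64 -29/32 -7/8 -3/4 -1/2 0 } ⇒ -15157/16384

-15157/16384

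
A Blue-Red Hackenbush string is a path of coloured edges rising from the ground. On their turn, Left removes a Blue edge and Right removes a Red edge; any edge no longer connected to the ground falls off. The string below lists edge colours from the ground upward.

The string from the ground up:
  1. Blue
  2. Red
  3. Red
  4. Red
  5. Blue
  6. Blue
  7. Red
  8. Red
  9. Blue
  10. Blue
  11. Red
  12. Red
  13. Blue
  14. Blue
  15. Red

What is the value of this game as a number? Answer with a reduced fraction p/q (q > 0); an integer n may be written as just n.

3277/16384

Build val(s[:k]) for k = 1..15, string s = Blue Red Red Red Blue Blue Red Red Blue Blue Red Red Blue Blue Red.
edge 1 of 15 (Blue): { 0 | · } so 1
edge 2 of 15 (Red): { 0 | 1 } so 1/2
edge 3 of 15 (Red): { 0 | 1/2,1 } so 1/4
edge 4 of 15 (Red): { 0 | 1/4,1/2,1 } so 1/8
edge 5 of 15 (Blue): { 0,1/8 | 1/4,1/2,1 } so 3/16
edge 6 of 15 (Blue): { 0,1/8,3/16 | 1/4,1/2,1 } so 7/32
edge 7 of 15 (Red): { 0,1/8,3/16 | 7/32,1/4,1/2,1 } so 13/64
edge 8 of 15 (Red): { 0,1/8,3/16 | 13/64,7/32,1/4,1/2,1 } so 25/128
edge 9 of 15 (Blue): { 0,1/8,3/16,25/128 | 13/64,7/32,1/4,1/2,1 } so 51/256
edge 10 of 15 (Blue): { 0,1/8,3/16,25/128,51/256 | 13/64,7/32,1/4,1/2,1 } so 103/512
edge 11 of 15 (Red): { 0,1/8,3/16,25/128,51/256 | 103/512,13/64,7/32,1/4,1/2,1 } so 205/1024
edge 12 of 15 (Red): { 0,1/8,3/16,25/128,51/256 | 205/1024,103/512,13/64,7/32,1/4,1/2,1 } so 409/2048
edge 13 of 15 (Blue): { 0,1/8,3/16,25/128,51/256,409/2048 | 205/1024,103/512,13/64,7/32,1/4,1/2,1 } so 819/4096
edge 14 of 15 (Blue): { 0,1/8,3/16,25/128,51/256,409/2048,819/4096 | 205/1024,103/512,13/64,7/32,1/4,1/2,1 } so 1639/8192
edge 15 of 15 (Red): { 0,1/8,3/16,25/128,51/256,409/2048,819/4096 | 1639/8192,205/1024,103/512,13/64,7/32,1/4,1/2,1 } so 3277/16384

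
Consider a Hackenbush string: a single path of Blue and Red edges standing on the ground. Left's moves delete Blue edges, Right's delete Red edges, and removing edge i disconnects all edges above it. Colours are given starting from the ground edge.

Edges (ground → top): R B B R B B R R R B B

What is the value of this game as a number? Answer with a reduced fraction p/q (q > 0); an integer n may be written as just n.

step 1: add R to get R; options L={  } R={ 0 } -> -1
step 2: add B to get RB; options L={ -1 } R={ 0 } -> -1/2
step 3: add B to get RBB; options L={ -1; -1/2 } R={ 0 } -> -1/4
step 4: add R to get RBBR; options L={ -1; -1/2 } R={ -1/4; 0 } -> -3/8
step 5: add B to get RBBRB; options L={ -1; -1/2; -3/8 } R={ -1/4; 0 } -> -5/16
step 6: add B to get RBBRBB; options L={ -1; -1/2; -3/8; -5/16 } R={ -1/4; 0 } -> -9/32
step 7: add R to get RBBRBBR; options L={ -1; -1/2; -3/8; -5/16 } R={ -9/32; -1/4; 0 } -> -19/64
step 8: add R to get RBBRBBRR; options L={ -1; -1/2; -3/8; -5/16 } R={ -19/64; -9/32; -1/4; 0 } -> -39/128
step 9: add R to get RBBRBBRRR; options L={ -1; -1/2; -3/8; -5/16 } R={ -39/128; -19/64; -9/32; -1/4; 0 } -> -79/256
step 10: add B to get RBBRBBRRRB; options L={ -1; -1/2; -3/8; -5/16; -79/256 } R={ -39/128; -19/64; -9/32; -1/4; 0 } -> -157/512
step 11: add B to get RBBRBBRRRBB; options L={ -1; -1/2; -3/8; -5/16; -79/256; -157/512 } R={ -39/128; -19/64; -9/32; -1/4; 0 } -> -313/1024

-313/1024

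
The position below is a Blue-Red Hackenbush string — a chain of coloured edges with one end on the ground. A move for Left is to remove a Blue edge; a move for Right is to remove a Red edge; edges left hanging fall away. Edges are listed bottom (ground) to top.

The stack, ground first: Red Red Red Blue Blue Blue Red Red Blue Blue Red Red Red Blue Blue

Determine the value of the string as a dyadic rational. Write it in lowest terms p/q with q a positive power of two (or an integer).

val(R) = { (no moves) | 0 } so -1
val(RR) = { (no moves) | -1, 0 } so -2
val(RRR) = { (no moves) | -2, -1, 0 } so -3
val(RRRB) = { -3 | -2, -1, 0 } so -5/2
val(RRRBB) = { -3, -5/2 | -2, -1, 0 } so -9/4
val(RRRBBB) = { -3, -5/2, -9/4 | -2, -1, 0 } so -17/8
val(RRRBBBR) = { -3, -5/2, -9/4 | -17/8, -2, -1, 0 } so -35/16
val(RRRBBBRR) = { -3, -5/2, -9/4 | -35/16, -17/8, -2, -1, 0 } so -71/32
val(RRRBBBRRB) = { -3, -5/2, -9/4, -71/32 | -35/16, -17/8, -2, -1, 0 } so -141/64
val(RRRBBBRRBB) = { -3, -5/2, -9/4, -71/32, -141/64 | -35/16, -17/8, -2, -1, 0 } so -281/128
val(RRRBBBRRBBR) = { -3, -5/2, -9/4, -71/32, -141/64 | -281/128, -35/16, -17/8, -2, -1, 0 } so -563/256
val(RRRBBBRRBBRR) = { -3, -5/2, -9/4, -71/32, -141/64 | -563/256, -281/128, -35/16, -17/8, -2, -1, 0 } so -1127/512
val(RRRBBBRRBBRRR) = { -3, -5/2, -9/4, -71/32, -141/64 | -1127/512, -563/256, -281/128, -35/16, -17/8, -2, -1, 0 } so -2255/1024
val(RRRBBBRRBBRRRB) = { -3, -5/2, -9/4, -71/32, -141/64, -2255/1024 | -1127/512, -563/256, -281/128, -35/16, -17/8, -2, -1, 0 } so -4509/2048
val(RRRBBBRRBBRRRBB) = { -3, -5/2, -9/4, -71/32, -141/64, -2255/1024, -4509/2048 | -1127/512, -563/256, -281/128, -35/16, -17/8, -2, -1, 0 } so -9017/4096

-9017/4096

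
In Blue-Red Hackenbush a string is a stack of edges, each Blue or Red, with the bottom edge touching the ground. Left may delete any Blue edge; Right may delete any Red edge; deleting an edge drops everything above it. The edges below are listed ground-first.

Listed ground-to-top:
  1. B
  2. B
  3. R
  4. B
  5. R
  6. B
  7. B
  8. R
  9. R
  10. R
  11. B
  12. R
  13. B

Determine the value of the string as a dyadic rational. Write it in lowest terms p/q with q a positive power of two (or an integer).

3467/2048

Build value(s[:k]) for k = 1..13, string s = B B R B R B B R R R B R B.
edge 1 of 13 (B): { 0 | (no moves) } → 1
edge 2 of 13 (B): { 0, 1 | (no moves) } → 2
edge 3 of 13 (R): { 0, 1 | 2 } → 3/2
edge 4 of 13 (B): { 0, 1, 3/2 | 2 } → 7/4
edge 5 of 13 (R): { 0, 1, 3/2 | 7/4, 2 } → 13/8
edge 6 of 13 (B): { 0, 1, 3/2, 13/8 | 7/4, 2 } → 27/16
edge 7 of 13 (B): { 0, 1, 3/2, 13/8, 27/16 | 7/4, 2 } → 55/32
edge 8 of 13 (R): { 0, 1, 3/2, 13/8, 27/16 | 55/32, 7/4, 2 } → 109/64
edge 9 of 13 (R): { 0, 1, 3/2, 13/8, 27/16 | 109/64, 55/32, 7/4, 2 } → 217/128
edge 10 of 13 (R): { 0, 1, 3/2, 13/8, 27/16 | 217/128, 109/64, 55/32, 7/4, 2 } → 433/256
edge 11 of 13 (B): { 0, 1, 3/2, 13/8, 27/16, 433/256 | 217/128, 109/64, 55/32, 7/4, 2 } → 867/512
edge 12 of 13 (R): { 0, 1, 3/2, 13/8, 27/16, 433/256 | 867/512, 217/128, 109/64, 55/32, 7/4, 2 } → 1733/1024
edge 13 of 13 (B): { 0, 1, 3/2, 13/8, 27/16, 433/256, 1733/1024 | 867/512, 217/128, 109/64, 55/32, 7/4, 2 } → 3467/2048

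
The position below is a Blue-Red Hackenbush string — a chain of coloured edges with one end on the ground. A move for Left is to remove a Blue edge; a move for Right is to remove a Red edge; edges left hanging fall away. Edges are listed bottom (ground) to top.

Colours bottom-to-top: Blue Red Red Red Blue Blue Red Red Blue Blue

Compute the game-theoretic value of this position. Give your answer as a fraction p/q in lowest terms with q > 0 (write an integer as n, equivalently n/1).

103/512

step 1: add Blue to get B; options L={ 0 } R={ — } -> 1
step 2: add Red to get BR; options L={ 0 } R={ 1 } -> 1/2
step 3: add Red to get BRR; options L={ 0 } R={ 1/2,1 } -> 1/4
step 4: add Red to get BRRR; options L={ 0 } R={ 1/4,1/2,1 } -> 1/8
step 5: add Blue to get BRRRB; options L={ 0,1/8 } R={ 1/4,1/2,1 } -> 3/16
step 6: add Blue to get BRRRBB; options L={ 0,1/8,3/16 } R={ 1/4,1/2,1 } -> 7/32
step 7: add Red to get BRRRBBR; options L={ 0,1/8,3/16 } R={ 7/32,1/4,1/2,1 } -> 13/64
step 8: add Red to get BRRRBBRR; options L={ 0,1/8,3/16 } R={ 13/64,7/32,1/4,1/2,1 } -> 25/128
step 9: add Blue to get BRRRBBRRB; options L={ 0,1/8,3/16,25/128 } R={ 13/64,7/32,1/4,1/2,1 } -> 51/256
step 10: add Blue to get BRRRBBRRBB; options L={ 0,1/8,3/16,25/128,51/256 } R={ 13/64,7/32,1/4,1/2,1 } -> 103/512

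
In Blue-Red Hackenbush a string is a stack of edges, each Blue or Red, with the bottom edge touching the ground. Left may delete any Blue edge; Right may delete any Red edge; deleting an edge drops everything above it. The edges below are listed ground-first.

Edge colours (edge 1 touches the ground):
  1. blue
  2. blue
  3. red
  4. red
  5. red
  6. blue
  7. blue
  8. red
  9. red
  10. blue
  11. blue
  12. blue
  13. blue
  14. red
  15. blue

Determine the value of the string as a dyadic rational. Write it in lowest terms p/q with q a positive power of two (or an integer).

step 1: add blue to get b; options L={ 0 } R={ none } ⇒ 1
step 2: add blue to get bb; options L={ 0, 1 } R={ none } ⇒ 2
step 3: add red to get bbr; options L={ 0, 1 } R={ 2 } ⇒ 3/2
step 4: add red to get bbrr; options L={ 0, 1 } R={ 3/2, 2 } ⇒ 5/4
step 5: add red to get bbrrr; options L={ 0, 1 } R={ 5/4, 3/2, 2 } ⇒ 9/8
step 6: add blue to get bbrrrb; options L={ 0, 1, 9/8 } R={ 5/4, 3/2, 2 } ⇒ 19/16
step 7: add blue to get bbrrrbb; options L={ 0, 1, 9/8, 19/16 } R={ 5/4, 3/2, 2 } ⇒ 39/32
step 8: add red to get bbrrrbbr; options L={ 0, 1, 9/8, 19/16 } R={ 39/32, 5/4, 3/2, 2 } ⇒ 77/64
step 9: add red to get bbrrrbbrr; options L={ 0, 1, 9/8, 19/16 } R={ 77/64, 39/32, 5/4, 3/2, 2 } ⇒ 153/128
step 10: add blue to get bbrrrbbrrb; options L={ 0, 1, 9/8, 19/16, 153/128 } R={ 77/64, 39/32, 5/4, 3/2, 2 } ⇒ 307/256
step 11: add blue to get bbrrrbbrrbb; options L={ 0, 1, 9/8, 19/16, 153/128, 307/256 } R={ 77/64, 39/32, 5/4, 3/2, 2 } ⇒ 615/512
step 12: add blue to get bbrrrbbrrbbb; options L={ 0, 1, 9/8, 19/16, 153/128, 307/256, 615/512 } R={ 77/64, 39/32, 5/4, 3/2, 2 } ⇒ 1231/1024
step 13: add blue to get bbrrrbbrrbbbb; options L={ 0, 1, 9/8, 19/16, 153/128, 307/256, 615/512, 1231/1024 } R={ 77/64, 39/32, 5/4, 3/2, 2 } ⇒ 2463/2048
step 14: add red to get bbrrrbbrrbbbbr; options L={ 0, 1, 9/8, 19/16, 153/128, 307/256, 615/512, 1231/1024 } R={ 2463/2048, 77/64, 39/32, 5/4, 3/2, 2 } ⇒ 4925/4096
step 15: add blue to get bbrrrbbrrbbbbrb; options L={ 0, 1, 9/8, 19/16, 153/128, 307/256, 615/512, 1231/1024, 4925/4096 } R={ 2463/2048, 77/64, 39/32, 5/4, 3/2, 2 } ⇒ 9851/8192

9851/8192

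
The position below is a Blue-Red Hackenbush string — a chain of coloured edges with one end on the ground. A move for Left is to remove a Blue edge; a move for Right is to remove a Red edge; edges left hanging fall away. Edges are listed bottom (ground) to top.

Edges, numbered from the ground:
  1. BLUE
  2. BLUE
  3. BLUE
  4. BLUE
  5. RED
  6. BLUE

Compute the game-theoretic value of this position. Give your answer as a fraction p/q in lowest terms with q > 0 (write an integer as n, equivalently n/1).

Prefix values for BLUE BLUE BLUE BLUE RED BLUE via {L|R} + simplicity:
B: Left { 0 }, Right { (no moves) } ⇒ simplest 1
BB: Left { 0,1 }, Right { (no moves) } ⇒ simplest 2
BBB: Left { 0,1,2 }, Right { (no moves) } ⇒ simplest 3
BBBB: Left { 0,1,2,3 }, Right { (no moves) } ⇒ simplest 4
BBBBR: Left { 0,1,2,3 }, Right { 4 } ⇒ simplest 7/2
BBBBRB: Left { 0,1,2,3,7/2 }, Right { 4 } ⇒ simplest 15/4

15/4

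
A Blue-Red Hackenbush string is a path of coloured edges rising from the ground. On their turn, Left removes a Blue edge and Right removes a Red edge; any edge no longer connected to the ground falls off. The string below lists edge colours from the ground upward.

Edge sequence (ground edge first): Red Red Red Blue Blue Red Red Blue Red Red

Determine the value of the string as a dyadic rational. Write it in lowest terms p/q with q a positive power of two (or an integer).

v(R) = { ∅ | 0 } gives -1
v(RR) = { ∅ | -1; 0 } gives -2
v(RRR) = { ∅ | -2; -1; 0 } gives -3
v(RRRB) = { -3 | -2; -1; 0 } gives -5/2
v(RRRBB) = { -3; -5/2 | -2; -1; 0 } gives -9/4
v(RRRBBR) = { -3; -5/2 | -9/4; -2; -1; 0 } gives -19/8
v(RRRBBRR) = { -3; -5/2 | -19/8; -9/4; -2; -1; 0 } gives -39/16
v(RRRBBRRB) = { -3; -5/2; -39/16 | -19/8; -9/4; -2; -1; 0 } gives -77/32
v(RRRBBRRBR) = { -3; -5/2; -39/16 | -77/32; -19/8; -9/4; -2; -1; 0 } gives -155/64
v(RRRBBRRBRR) = { -3; -5/2; -39/16 | -155/64; -77/32; -19/8; -9/4; -2; -1; 0 } gives -311/128

-311/128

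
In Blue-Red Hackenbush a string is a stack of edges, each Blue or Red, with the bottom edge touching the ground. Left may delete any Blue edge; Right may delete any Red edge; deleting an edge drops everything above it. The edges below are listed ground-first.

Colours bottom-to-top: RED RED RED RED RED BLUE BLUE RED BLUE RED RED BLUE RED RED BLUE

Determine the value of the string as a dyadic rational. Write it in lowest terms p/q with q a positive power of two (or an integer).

-4461/1024

edge 1 of 15 (RED): { none | 0 } so -1
edge 2 of 15 (RED): { none | -1 0 } so -2
edge 3 of 15 (RED): { none | -2 -1 0 } so -3
edge 4 of 15 (RED): { none | -3 -2 -1 0 } so -4
edge 5 of 15 (RED): { none | -4 -3 -2 -1 0 } so -5
edge 6 of 15 (BLUE): { -5 | -4 -3 -2 -1 0 } so -9/2
edge 7 of 15 (BLUE): { -5 -9/2 | -4 -3 -2 -1 0 } so -17/4
edge 8 of 15 (RED): { -5 -9/2 | -17/4 -4 -3 -2 -1 0 } so -35/8
edge 9 of 15 (BLUE): { -5 -9/2 -35/8 | -17/4 -4 -3 -2 -1 0 } so -69/16
edge 10 of 15 (RED): { -5 -9/2 -35/8 | -69/16 -17/4 -4 -3 -2 -1 0 } so -139/32
edge 11 of 15 (RED): { -5 -9/2 -35/8 | -139/32 -69/16 -17/4 -4 -3 -2 -1 0 } so -279/64
edge 12 of 15 (BLUE): { -5 -9/2 -35/8 -279/64 | -139/32 -69/16 -17/4 -4 -3 -2 -1 0 } so -557/128
edge 13 of 15 (RED): { -5 -9/2 -35/8 -279/64 | -557/128 -139/32 -69/16 -17/4 -4 -3 -2 -1 0 } so -1115/256
edge 14 of 15 (RED): { -5 -9/2 -35/8 -279/64 | -1115/256 -557/128 -139/32 -69/16 -17/4 -4 -3 -2 -1 0 } so -2231/512
edge 15 of 15 (BLUE): { -5 -9/2 -35/8 -279/64 -2231/512 | -1115/256 -557/128 -139/32 -69/16 -17/4 -4 -3 -2 -1 0 } so -4461/1024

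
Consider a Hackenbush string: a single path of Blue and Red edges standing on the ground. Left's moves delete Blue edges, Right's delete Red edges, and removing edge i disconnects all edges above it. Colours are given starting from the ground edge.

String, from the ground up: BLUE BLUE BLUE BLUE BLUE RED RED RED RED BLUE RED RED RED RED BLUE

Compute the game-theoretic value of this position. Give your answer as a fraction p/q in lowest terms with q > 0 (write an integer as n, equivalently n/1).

4163/1024

v_1 [B]  L=[0]  R=[(no moves)]  -> 1
v_2 [BB]  L=[0 1]  R=[(no moves)]  -> 2
v_3 [BBB]  L=[0 1 2]  R=[(no moves)]  -> 3
v_4 [BBBB]  L=[0 1 2 3]  R=[(no moves)]  -> 4
v_5 [BBBBB]  L=[0 1 2 3 4]  R=[(no moves)]  -> 5
v_6 [BBBBBR]  L=[0 1 2 3 4]  R=[5]  -> 9/2
v_7 [BBBBBRR]  L=[0 1 2 3 4]  R=[9/2 5]  -> 17/4
v_8 [BBBBBRRR]  L=[0 1 2 3 4]  R=[17/4 9/2 5]  -> 33/8
v_9 [BBBBBRRRR]  L=[0 1 2 3 4]  R=[33/8 17/4 9/2 5]  -> 65/16
v_10 [BBBBBRRRRB]  L=[0 1 2 3 4 65/16]  R=[33/8 17/4 9/2 5]  -> 131/32
v_11 [BBBBBRRRRBR]  L=[0 1 2 3 4 65/16]  R=[131/32 33/8 17/4 9/2 5]  -> 261/64
v_12 [BBBBBRRRRBRR]  L=[0 1 2 3 4 65/16]  R=[261/64 131/32 33/8 17/4 9/2 5]  -> 521/128
v_13 [BBBBBRRRRBRRR]  L=[0 1 2 3 4 65/16]  R=[521/128 261/64 131/32 33/8 17/4 9/2 5]  -> 1041/256
v_14 [BBBBBRRRRBRRRR]  L=[0 1 2 3 4 65/16]  R=[1041/256 521/128 261/64 131/32 33/8 17/4 9/2 5]  -> 2081/512
v_15 [BBBBBRRRRBRRRRB]  L=[0 1 2 3 4 65/16 2081/512]  R=[1041/256 521/128 261/64 131/32 33/8 17/4 9/2 5]  -> 4163/1024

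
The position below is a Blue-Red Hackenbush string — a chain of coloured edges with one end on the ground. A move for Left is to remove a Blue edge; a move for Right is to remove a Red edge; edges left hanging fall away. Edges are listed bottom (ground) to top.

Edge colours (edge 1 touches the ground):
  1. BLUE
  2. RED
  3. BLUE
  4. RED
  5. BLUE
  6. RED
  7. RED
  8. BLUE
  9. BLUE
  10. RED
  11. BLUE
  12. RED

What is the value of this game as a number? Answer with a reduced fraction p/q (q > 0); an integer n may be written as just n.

step 1: add BLUE to get B; options L={ 0 } R={ · } = 1
step 2: add RED to get BR; options L={ 0 } R={ 1 } = 1/2
step 3: add BLUE to get BRB; options L={ 0 1/2 } R={ 1 } = 3/4
step 4: add RED to get BRBR; options L={ 0 1/2 } R={ 3/4 1 } = 5/8
step 5: add BLUE to get BRBRB; options L={ 0 1/2 5/8 } R={ 3/4 1 } = 11/16
step 6: add RED to get BRBRBR; options L={ 0 1/2 5/8 } R={ 11/16 3/4 1 } = 21/32
step 7: add RED to get BRBRBRR; options L={ 0 1/2 5/8 } R={ 21/32 11/16 3/4 1 } = 41/64
step 8: add BLUE to get BRBRBRRB; options L={ 0 1/2 5/8 41/64 } R={ 21/32 11/16 3/4 1 } = 83/128
step 9: add BLUE to get BRBRBRRBB; options L={ 0 1/2 5/8 41/64 83/128 } R={ 21/32 11/16 3/4 1 } = 167/256
step 10: add RED to get BRBRBRRBBR; options L={ 0 1/2 5/8 41/64 83/128 } R={ 167/256 21/32 11/16 3/4 1 } = 333/512
step 11: add BLUE to get BRBRBRRBBRB; options L={ 0 1/2 5/8 41/64 83/128 333/512 } R={ 167/256 21/32 11/16 3/4 1 } = 667/1024
step 12: add RED to get BRBRBRRBBRBR; options L={ 0 1/2 5/8 41/64 83/128 333/512 } R={ 667/1024 167/256 21/32 11/16 3/4 1 } = 1333/2048

1333/2048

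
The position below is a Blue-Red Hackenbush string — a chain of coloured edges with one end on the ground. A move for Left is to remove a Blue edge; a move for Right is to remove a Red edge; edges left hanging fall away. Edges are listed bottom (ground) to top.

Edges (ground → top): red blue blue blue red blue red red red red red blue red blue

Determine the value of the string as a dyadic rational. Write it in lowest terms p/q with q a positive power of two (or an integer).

r: Left {  }, Right { 0 } — simplest -1
rb: Left { -1 }, Right { 0 } — simplest -1/2
rbb: Left { -1 -1/2 }, Right { 0 } — simplest -1/4
rbbb: Left { -1 -1/2 -1/4 }, Right { 0 } — simplest -1/8
rbbbr: Left { -1 -1/2 -1/4 }, Right { -1/8 0 } — simplest -3/16
rbbbrb: Left { -1 -1/2 -1/4 -3/16 }, Right { -1/8 0 } — simplest -5/32
rbbbrbr: Left { -1 -1/2 -1/4 -3/16 }, Right { -5/32 -1/8 0 } — simplest -11/64
rbbbrbrr: Left { -1 -1/2 -1/4 -3/16 }, Right { -11/64 -5/32 -1/8 0 } — simplest -23/128
rbbbrbrrr: Left { -1 -1/2 -1/4 -3/16 }, Right { -23/128 -11/64 -5/32 -1/8 0 } — simplest -47/256
rbbbrbrrrr: Left { -1 -1/2 -1/4 -3/16 }, Right { -47/256 -23/128 -11/64 -5/32 -1/8 0 } — simplest -95/512
rbbbrbrrrrr: Left { -1 -1/2 -1/4 -3/16 }, Right { -95/512 -47/256 -23/128 -11/64 -5/32 -1/8 0 } — simplest -191/1024
rbbbrbrrrrrb: Left { -1 -1/2 -1/4 -3/16 -191/1024 }, Right { -95/512 -47/256 -23/128 -11/64 -5/32 -1/8 0 } — simplest -381/2048
rbbbrbrrrrrbr: Left { -1 -1/2 -1/4 -3/16 -191/1024 }, Right { -381/2048 -95/512 -47/256 -23/128 -11/64 -5/32 -1/8 0 } — simplest -763/4096
rbbbrbrrrrrbrb: Left { -1 -1/2 -1/4 -3/16 -191/1024 -763/4096 }, Right { -381/2048 -95/512 -47/256 -23/128 -11/64 -5/32 -1/8 0 } — simplest -1525/8192

-1525/8192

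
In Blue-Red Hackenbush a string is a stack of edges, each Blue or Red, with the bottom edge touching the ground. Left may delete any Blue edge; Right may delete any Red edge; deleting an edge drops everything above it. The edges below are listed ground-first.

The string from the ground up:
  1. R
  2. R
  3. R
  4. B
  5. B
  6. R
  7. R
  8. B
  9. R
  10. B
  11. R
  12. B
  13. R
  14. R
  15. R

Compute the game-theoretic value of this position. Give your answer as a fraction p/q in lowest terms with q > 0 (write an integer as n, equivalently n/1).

-9903/4096

Build g(s[:k]) for k = 1..15, string s = R R R B B R R B R B R B R R R.
1 of 15 · R · max L −∞ · min R 0 so -1
2 of 15 · RR · max L −∞ · min R -1 so -2
3 of 15 · RRR · max L −∞ · min R -2 so -3
4 of 15 · RRRB · max L -3 · min R -2 so -5/2
5 of 15 · RRRBB · max L -5/2 · min R -2 so -9/4
6 of 15 · RRRBBR · max L -5/2 · min R -9/4 so -19/8
7 of 15 · RRRBBRR · max L -5/2 · min R -19/8 so -39/16
8 of 15 · RRRBBRRB · max L -39/16 · min R -19/8 so -77/32
9 of 15 · RRRBBRRBR · max L -39/16 · min R -77/32 so -155/64
10 of 15 · RRRBBRRBRB · max L -155/64 · min R -77/32 so -309/128
11 of 15 · RRRBBRRBRBR · max L -155/64 · min R -309/128 so -619/256
12 of 15 · RRRBBRRBRBRB · max L -619/256 · min R -309/128 so -1237/512
13 of 15 · RRRBBRRBRBRBR · max L -619/256 · min R -1237/512 so -2475/1024
14 of 15 · RRRBBRRBRBRBRR · max L -619/256 · min R -2475/1024 so -4951/2048
15 of 15 · RRRBBRRBRBRBRRR · max L -619/256 · min R -4951/2048 so -9903/4096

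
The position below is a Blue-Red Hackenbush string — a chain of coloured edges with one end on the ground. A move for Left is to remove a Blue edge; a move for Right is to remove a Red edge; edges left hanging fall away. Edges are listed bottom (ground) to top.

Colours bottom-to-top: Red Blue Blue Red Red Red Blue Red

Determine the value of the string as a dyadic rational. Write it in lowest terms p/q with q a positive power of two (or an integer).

Recurse on prefixes of the 8-edge string Red Blue Blue Red Red Red Blue Red:
1 of 8 · R · max L −∞ · min R 0 — -1
2 of 8 · RB · max L -1 · min R 0 — -1/2
3 of 8 · RBB · max L -1/2 · min R 0 — -1/4
4 of 8 · RBBR · max L -1/2 · min R -1/4 — -3/8
5 of 8 · RBBRR · max L -1/2 · min R -3/8 — -7/16
6 of 8 · RBBRRR · max L -1/2 · min R -7/16 — -15/32
7 of 8 · RBBRRRB · max L -15/32 · min R -7/16 — -29/64
8 of 8 · RBBRRRBR · max L -15/32 · min R -29/64 — -59/128

-59/128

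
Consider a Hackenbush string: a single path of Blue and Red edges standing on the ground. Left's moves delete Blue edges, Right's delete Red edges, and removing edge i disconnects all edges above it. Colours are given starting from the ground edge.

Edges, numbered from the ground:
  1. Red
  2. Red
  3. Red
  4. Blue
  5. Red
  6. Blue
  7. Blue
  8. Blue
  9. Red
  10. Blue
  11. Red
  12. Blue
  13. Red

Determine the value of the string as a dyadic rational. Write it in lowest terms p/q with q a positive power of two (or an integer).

-2603/1024

G(R) = { none | 0 } -> -1
G(RR) = { none | -1,0 } -> -2
G(RRR) = { none | -2,-1,0 } -> -3
G(RRRB) = { -3 | -2,-1,0 } -> -5/2
G(RRRBR) = { -3 | -5/2,-2,-1,0 } -> -11/4
G(RRRBRB) = { -3,-11/4 | -5/2,-2,-1,0 } -> -21/8
G(RRRBRBB) = { -3,-11/4,-21/8 | -5/2,-2,-1,0 } -> -41/16
G(RRRBRBBB) = { -3,-11/4,-21/8,-41/16 | -5/2,-2,-1,0 } -> -81/32
G(RRRBRBBBR) = { -3,-11/4,-21/8,-41/16 | -81/32,-5/2,-2,-1,0 } -> -163/64
G(RRRBRBBBRB) = { -3,-11/4,-21/8,-41/16,-163/64 | -81/32,-5/2,-2,-1,0 } -> -325/128
G(RRRBRBBBRBR) = { -3,-11/4,-21/8,-41/16,-163/64 | -325/128,-81/32,-5/2,-2,-1,0 } -> -651/256
G(RRRBRBBBRBRB) = { -3,-11/4,-21/8,-41/16,-163/64,-651/256 | -325/128,-81/32,-5/2,-2,-1,0 } -> -1301/512
G(RRRBRBBBRBRBR) = { -3,-11/4,-21/8,-41/16,-163/64,-651/256 | -1301/512,-325/128,-81/32,-5/2,-2,-1,0 } -> -2603/1024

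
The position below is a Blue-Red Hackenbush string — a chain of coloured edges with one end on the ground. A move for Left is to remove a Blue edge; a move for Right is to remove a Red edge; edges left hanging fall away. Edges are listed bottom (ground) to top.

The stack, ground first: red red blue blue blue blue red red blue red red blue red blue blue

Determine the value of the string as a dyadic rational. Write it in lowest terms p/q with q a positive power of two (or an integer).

-9065/8192

Prefix values for red red blue blue blue blue red red blue red red blue red blue blue via {L|R} + simplicity:
v(r) = { (no moves) | 0 } ⇒ -1
v(rr) = { (no moves) | -1, 0 } ⇒ -2
v(rrb) = { -2 | -1, 0 } ⇒ -3/2
v(rrbb) = { -2, -3/2 | -1, 0 } ⇒ -5/4
v(rrbbb) = { -2, -3/2, -5/4 | -1, 0 } ⇒ -9/8
v(rrbbbb) = { -2, -3/2, -5/4, -9/8 | -1, 0 } ⇒ -17/16
v(rrbbbbr) = { -2, -3/2, -5/4, -9/8 | -17/16, -1, 0 } ⇒ -35/32
v(rrbbbbrr) = { -2, -3/2, -5/4, -9/8 | -35/32, -17/16, -1, 0 } ⇒ -71/64
v(rrbbbbrrb) = { -2, -3/2, -5/4, -9/8, -71/64 | -35/32, -17/16, -1, 0 } ⇒ -141/128
v(rrbbbbrrbr) = { -2, -3/2, -5/4, -9/8, -71/64 | -141/128, -35/32, -17/16, -1, 0 } ⇒ -283/256
v(rrbbbbrrbrr) = { -2, -3/2, -5/4, -9/8, -71/64 | -283/256, -141/128, -35/32, -17/16, -1, 0 } ⇒ -567/512
v(rrbbbbrrbrrb) = { -2, -3/2, -5/4, -9/8, -71/64, -567/512 | -283/256, -141/128, -35/32, -17/16, -1, 0 } ⇒ -1133/1024
v(rrbbbbrrbrrbr) = { -2, -3/2, -5/4, -9/8, -71/64, -567/512 | -1133/1024, -283/256, -141/128, -35/32, -17/16, -1, 0 } ⇒ -2267/2048
v(rrbbbbrrbrrbrb) = { -2, -3/2, -5/4, -9/8, -71/64, -567/512, -2267/2048 | -1133/1024, -283/256, -141/128, -35/32, -17/16, -1, 0 } ⇒ -4533/4096
v(rrbbbbrrbrrbrbb) = { -2, -3/2, -5/4, -9/8, -71/64, -567/512, -2267/2048, -4533/4096 | -1133/1024, -283/256, -141/128, -35/32, -17/16, -1, 0 } ⇒ -9065/8192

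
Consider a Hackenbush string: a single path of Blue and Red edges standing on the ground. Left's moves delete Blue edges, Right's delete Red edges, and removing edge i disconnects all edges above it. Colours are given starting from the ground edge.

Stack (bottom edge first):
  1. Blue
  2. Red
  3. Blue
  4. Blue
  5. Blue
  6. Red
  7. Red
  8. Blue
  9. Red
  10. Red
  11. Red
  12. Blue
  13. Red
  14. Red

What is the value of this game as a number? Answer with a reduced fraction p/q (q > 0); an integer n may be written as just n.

step 1: add Blue to get B; options L={ 0 } R={ none } = 1
step 2: add Red to get BR; options L={ 0 } R={ 1 } = 1/2
step 3: add Blue to get BRB; options L={ 0; 1/2 } R={ 1 } = 3/4
step 4: add Blue to get BRBB; options L={ 0; 1/2; 3/4 } R={ 1 } = 7/8
step 5: add Blue to get BRBBB; options L={ 0; 1/2; 3/4; 7/8 } R={ 1 } = 15/16
step 6: add Red to get BRBBBR; options L={ 0; 1/2; 3/4; 7/8 } R={ 15/16; 1 } = 29/32
step 7: add Red to get BRBBBRR; options L={ 0; 1/2; 3/4; 7/8 } R={ 29/32; 15/16; 1 } = 57/64
step 8: add Blue to get BRBBBRRB; options L={ 0; 1/2; 3/4; 7/8; 57/64 } R={ 29/32; 15/16; 1 } = 115/128
step 9: add Red to get BRBBBRRBR; options L={ 0; 1/2; 3/4; 7/8; 57/64 } R={ 115/128; 29/32; 15/16; 1 } = 229/256
step 10: add Red to get BRBBBRRBRR; options L={ 0; 1/2; 3/4; 7/8; 57/64 } R={ 229/256; 115/128; 29/32; 15/16; 1 } = 457/512
step 11: add Red to get BRBBBRRBRRR; options L={ 0; 1/2; 3/4; 7/8; 57/64 } R={ 457/512; 229/256; 115/128; 29/32; 15/16; 1 } = 913/1024
step 12: add Blue to get BRBBBRRBRRRB; options L={ 0; 1/2; 3/4; 7/8; 57/64; 913/1024 } R={ 457/512; 229/256; 115/128; 29/32; 15/16; 1 } = 1827/2048
step 13: add Red to get BRBBBRRBRRRBR; options L={ 0; 1/2; 3/4; 7/8; 57/64; 913/1024 } R={ 1827/2048; 457/512; 229/256; 115/128; 29/32; 15/16; 1 } = 3653/4096
step 14: add Red to get BRBBBRRBRRRBRR; options L={ 0; 1/2; 3/4; 7/8; 57/64; 913/1024 } R={ 3653/4096; 1827/2048; 457/512; 229/256; 115/128; 29/32; 15/16; 1 } = 7305/8192

7305/8192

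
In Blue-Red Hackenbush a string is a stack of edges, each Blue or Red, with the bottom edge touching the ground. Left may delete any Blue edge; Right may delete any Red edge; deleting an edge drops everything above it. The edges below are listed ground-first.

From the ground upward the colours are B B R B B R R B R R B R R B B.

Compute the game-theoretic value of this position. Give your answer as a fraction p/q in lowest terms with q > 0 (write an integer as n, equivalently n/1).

14631/8192

value(B) = { 0 | none } -> 1
value(BB) = { 0 1 | none } -> 2
value(BBR) = { 0 1 | 2 } -> 3/2
value(BBRB) = { 0 1 3/2 | 2 } -> 7/4
value(BBRBB) = { 0 1 3/2 7/4 | 2 } -> 15/8
value(BBRBBR) = { 0 1 3/2 7/4 | 15/8 2 } -> 29/16
value(BBRBBRR) = { 0 1 3/2 7/4 | 29/16 15/8 2 } -> 57/32
value(BBRBBRRB) = { 0 1 3/2 7/4 57/32 | 29/16 15/8 2 } -> 115/64
value(BBRBBRRBR) = { 0 1 3/2 7/4 57/32 | 115/64 29/16 15/8 2 } -> 229/128
value(BBRBBRRBRR) = { 0 1 3/2 7/4 57/32 | 229/128 115/64 29/16 15/8 2 } -> 457/256
value(BBRBBRRBRRB) = { 0 1 3/2 7/4 57/32 457/256 | 229/128 115/64 29/16 15/8 2 } -> 915/512
value(BBRBBRRBRRBR) = { 0 1 3/2 7/4 57/32 457/256 | 915/512 229/128 115/64 29/16 15/8 2 } -> 1829/1024
value(BBRBBRRBRRBRR) = { 0 1 3/2 7/4 57/32 457/256 | 1829/1024 915/512 229/128 115/64 29/16 15/8 2 } -> 3657/2048
value(BBRBBRRBRRBRRB) = { 0 1 3/2 7/4 57/32 457/256 3657/2048 | 1829/1024 915/512 229/128 115/64 29/16 15/8 2 } -> 7315/4096
value(BBRBBRRBRRBRRBB) = { 0 1 3/2 7/4 57/32 457/256 3657/2048 7315/4096 | 1829/1024 915/512 229/128 115/64 29/16 15/8 2 } -> 14631/8192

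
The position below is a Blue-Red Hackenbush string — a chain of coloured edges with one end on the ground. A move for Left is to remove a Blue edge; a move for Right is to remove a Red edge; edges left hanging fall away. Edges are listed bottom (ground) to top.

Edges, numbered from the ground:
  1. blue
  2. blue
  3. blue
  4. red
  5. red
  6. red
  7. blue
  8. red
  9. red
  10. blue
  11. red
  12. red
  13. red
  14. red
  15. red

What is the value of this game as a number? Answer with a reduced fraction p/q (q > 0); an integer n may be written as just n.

8769/4096

Build value(s[:k]) for k = 1..15, string s = blue blue blue red red red blue red red blue red red red red red.
value_1 [b]  L=[0]  R=[·]  → 1
value_2 [bb]  L=[0,1]  R=[·]  → 2
value_3 [bbb]  L=[0,1,2]  R=[·]  → 3
value_4 [bbbr]  L=[0,1,2]  R=[3]  → 5/2
value_5 [bbbrr]  L=[0,1,2]  R=[5/2,3]  → 9/4
value_6 [bbbrrr]  L=[0,1,2]  R=[9/4,5/2,3]  → 17/8
value_7 [bbbrrrb]  L=[0,1,2,17/8]  R=[9/4,5/2,3]  → 35/16
value_8 [bbbrrrbr]  L=[0,1,2,17/8]  R=[35/16,9/4,5/2,3]  → 69/32
value_9 [bbbrrrbrr]  L=[0,1,2,17/8]  R=[69/32,35/16,9/4,5/2,3]  → 137/64
value_10 [bbbrrrbrrb]  L=[0,1,2,17/8,137/64]  R=[69/32,35/16,9/4,5/2,3]  → 275/128
value_11 [bbbrrrbrrbr]  L=[0,1,2,17/8,137/64]  R=[275/128,69/32,35/16,9/4,5/2,3]  → 549/256
value_12 [bbbrrrbrrbrr]  L=[0,1,2,17/8,137/64]  R=[549/256,275/128,69/32,35/16,9/4,5/2,3]  → 1097/512
value_13 [bbbrrrbrrbrrr]  L=[0,1,2,17/8,137/64]  R=[1097/512,549/256,275/128,69/32,35/16,9/4,5/2,3]  → 2193/1024
value_14 [bbbrrrbrrbrrrr]  L=[0,1,2,17/8,137/64]  R=[2193/1024,1097/512,549/256,275/128,69/32,35/16,9/4,5/2,3]  → 4385/2048
value_15 [bbbrrrbrrbrrrrr]  L=[0,1,2,17/8,137/64]  R=[4385/2048,2193/1024,1097/512,549/256,275/128,69/32,35/16,9/4,5/2,3]  → 8769/4096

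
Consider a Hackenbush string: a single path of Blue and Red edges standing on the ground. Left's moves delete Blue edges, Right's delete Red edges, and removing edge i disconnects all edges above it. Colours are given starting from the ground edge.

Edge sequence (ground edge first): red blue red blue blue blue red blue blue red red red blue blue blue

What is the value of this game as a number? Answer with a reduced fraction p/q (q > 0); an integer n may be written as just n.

-8817/16384

Build val(s[:k]) for k = 1..15, string s = red blue red blue blue blue red blue blue red red red blue blue blue.
r: Left { ∅ }, Right { 0 } so simplest -1
rb: Left { -1 }, Right { 0 } so simplest -1/2
rbr: Left { -1 }, Right { -1/2, 0 } so simplest -3/4
rbrb: Left { -1, -3/4 }, Right { -1/2, 0 } so simplest -5/8
rbrbb: Left { -1, -3/4, -5/8 }, Right { -1/2, 0 } so simplest -9/16
rbrbbb: Left { -1, -3/4, -5/8, -9/16 }, Right { -1/2, 0 } so simplest -17/32
rbrbbbr: Left { -1, -3/4, -5/8, -9/16 }, Right { -17/32, -1/2, 0 } so simplest -35/64
rbrbbbrb: Left { -1, -3/4, -5/8, -9/16, -35/64 }, Right { -17/32, -1/2, 0 } so simplest -69/128
rbrbbbrbb: Left { -1, -3/4, -5/8, -9/16, -35/64, -69/128 }, Right { -17/32, -1/2, 0 } so simplest -137/256
rbrbbbrbbr: Left { -1, -3/4, -5/8, -9/16, -35/64, -69/128 }, Right { -137/256, -17/32, -1/2, 0 } so simplest -275/512
rbrbbbrbbrr: Left { -1, -3/4, -5/8, -9/16, -35/64, -69/128 }, Right { -275/512, -137/256, -17/32, -1/2, 0 } so simplest -551/1024
rbrbbbrbbrrr: Left { -1, -3/4, -5/8, -9/16, -35/64, -69/128 }, Right { -551/1024, -275/512, -137/256, -17/32, -1/2, 0 } so simplest -1103/2048
rbrbbbrbbrrrb: Left { -1, -3/4, -5/8, -9/16, -35/64, -69/128, -1103/2048 }, Right { -551/1024, -275/512, -137/256, -17/32, -1/2, 0 } so simplest -2205/4096
rbrbbbrbbrrrbb: Left { -1, -3/4, -5/8, -9/16, -35/64, -69/128, -1103/2048, -2205/4096 }, Right { -551/1024, -275/512, -137/256, -17/32, -1/2, 0 } so simplest -4409/8192
rbrbbbrbbrrrbbb: Left { -1, -3/4, -5/8, -9/16, -35/64, -69/128, -1103/2048, -2205/4096, -4409/8192 }, Right { -551/1024, -275/512, -137/256, -17/32, -1/2, 0 } so simplest -8817/16384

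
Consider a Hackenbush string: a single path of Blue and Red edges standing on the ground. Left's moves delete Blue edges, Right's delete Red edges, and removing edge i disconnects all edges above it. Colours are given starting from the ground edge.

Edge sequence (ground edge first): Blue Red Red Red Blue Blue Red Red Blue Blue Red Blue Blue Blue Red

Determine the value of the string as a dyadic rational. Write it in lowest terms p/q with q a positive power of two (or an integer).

3293/16384

v(B) = { 0 | · } -> 1
v(BR) = { 0 | 1 } -> 1/2
v(BRR) = { 0 | 1/2; 1 } -> 1/4
v(BRRR) = { 0 | 1/4; 1/2; 1 } -> 1/8
v(BRRRB) = { 0; 1/8 | 1/4; 1/2; 1 } -> 3/16
v(BRRRBB) = { 0; 1/8; 3/16 | 1/4; 1/2; 1 } -> 7/32
v(BRRRBBR) = { 0; 1/8; 3/16 | 7/32; 1/4; 1/2; 1 } -> 13/64
v(BRRRBBRR) = { 0; 1/8; 3/16 | 13/64; 7/32; 1/4; 1/2; 1 } -> 25/128
v(BRRRBBRRB) = { 0; 1/8; 3/16; 25/128 | 13/64; 7/32; 1/4; 1/2; 1 } -> 51/256
v(BRRRBBRRBB) = { 0; 1/8; 3/16; 25/128; 51/256 | 13/64; 7/32; 1/4; 1/2; 1 } -> 103/512
v(BRRRBBRRBBR) = { 0; 1/8; 3/16; 25/128; 51/256 | 103/512; 13/64; 7/32; 1/4; 1/2; 1 } -> 205/1024
v(BRRRBBRRBBRB) = { 0; 1/8; 3/16; 25/128; 51/256; 205/1024 | 103/512; 13/64; 7/32; 1/4; 1/2; 1 } -> 411/2048
v(BRRRBBRRBBRBB) = { 0; 1/8; 3/16; 25/128; 51/256; 205/1024; 411/2048 | 103/512; 13/64; 7/32; 1/4; 1/2; 1 } -> 823/4096
v(BRRRBBRRBBRBBB) = { 0; 1/8; 3/16; 25/128; 51/256; 205/1024; 411/2048; 823/4096 | 103/512; 13/64; 7/32; 1/4; 1/2; 1 } -> 1647/8192
v(BRRRBBRRBBRBBBR) = { 0; 1/8; 3/16; 25/128; 51/256; 205/1024; 411/2048; 823/4096 | 1647/8192; 103/512; 13/64; 7/32; 1/4; 1/2; 1 } -> 3293/16384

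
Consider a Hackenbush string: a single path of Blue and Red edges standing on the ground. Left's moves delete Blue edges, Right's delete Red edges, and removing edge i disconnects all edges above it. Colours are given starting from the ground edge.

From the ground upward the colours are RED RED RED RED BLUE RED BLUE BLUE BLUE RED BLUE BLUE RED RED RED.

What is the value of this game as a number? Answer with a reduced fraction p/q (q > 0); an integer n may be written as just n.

-7247/2048

Prefix values for RED RED RED RED BLUE RED BLUE BLUE BLUE RED BLUE BLUE RED RED RED via {L|R} + simplicity:
step 1: add RED to get R; options L={  } R={ 0 } gives -1
step 2: add RED to get RR; options L={  } R={ -1; 0 } gives -2
step 3: add RED to get RRR; options L={  } R={ -2; -1; 0 } gives -3
step 4: add RED to get RRRR; options L={  } R={ -3; -2; -1; 0 } gives -4
step 5: add BLUE to get RRRRB; options L={ -4 } R={ -3; -2; -1; 0 } gives -7/2
step 6: add RED to get RRRRBR; options L={ -4 } R={ -7/2; -3; -2; -1; 0 } gives -15/4
step 7: add BLUE to get RRRRBRB; options L={ -4; -15/4 } R={ -7/2; -3; -2; -1; 0 } gives -29/8
step 8: add BLUE to get RRRRBRBB; options L={ -4; -15/4; -29/8 } R={ -7/2; -3; -2; -1; 0 } gives -57/16
step 9: add BLUE to get RRRRBRBBB; options L={ -4; -15/4; -29/8; -57/16 } R={ -7/2; -3; -2; -1; 0 } gives -113/32
step 10: add RED to get RRRRBRBBBR; options L={ -4; -15/4; -29/8; -57/16 } R={ -113/32; -7/2; -3; -2; -1; 0 } gives -227/64
step 11: add BLUE to get RRRRBRBBBRB; options L={ -4; -15/4; -29/8; -57/16; -227/64 } R={ -113/32; -7/2; -3; -2; -1; 0 } gives -453/128
step 12: add BLUE to get RRRRBRBBBRBB; options L={ -4; -15/4; -29/8; -57/16; -227/64; -453/128 } R={ -113/32; -7/2; -3; -2; -1; 0 } gives -905/256
step 13: add RED to get RRRRBRBBBRBBR; options L={ -4; -15/4; -29/8; -57/16; -227/64; -453/128 } R={ -905/256; -113/32; -7/2; -3; -2; -1; 0 } gives -1811/512
step 14: add RED to get RRRRBRBBBRBBRR; options L={ -4; -15/4; -29/8; -57/16; -227/64; -453/128 } R={ -1811/512; -905/256; -113/32; -7/2; -3; -2; -1; 0 } gives -3623/1024
step 15: add RED to get RRRRBRBBBRBBRRR; options L={ -4; -15/4; -29/8; -57/16; -227/64; -453/128 } R={ -3623/1024; -1811/512; -905/256; -113/32; -7/2; -3; -2; -1; 0 } gives -7247/2048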